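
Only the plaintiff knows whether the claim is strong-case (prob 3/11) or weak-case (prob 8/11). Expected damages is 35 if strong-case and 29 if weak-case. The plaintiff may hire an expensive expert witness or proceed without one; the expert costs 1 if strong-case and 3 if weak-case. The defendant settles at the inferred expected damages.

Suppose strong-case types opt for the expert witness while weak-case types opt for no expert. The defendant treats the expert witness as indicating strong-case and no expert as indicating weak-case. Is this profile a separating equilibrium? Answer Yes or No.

No

Under these beliefs, the expert witness earns settlement 35 and no expert earns settlement 29.
strong-case: the expert witness nets 35 − 1 = 34; no expert nets 29. strong-case prefers the expert witness.
weak-case: the expert witness nets 35 − 3 = 32; no expert nets 29. weak-case would deviate to the expert witness.
weak-case has a profitable deviation, so the profile is not an equilibrium.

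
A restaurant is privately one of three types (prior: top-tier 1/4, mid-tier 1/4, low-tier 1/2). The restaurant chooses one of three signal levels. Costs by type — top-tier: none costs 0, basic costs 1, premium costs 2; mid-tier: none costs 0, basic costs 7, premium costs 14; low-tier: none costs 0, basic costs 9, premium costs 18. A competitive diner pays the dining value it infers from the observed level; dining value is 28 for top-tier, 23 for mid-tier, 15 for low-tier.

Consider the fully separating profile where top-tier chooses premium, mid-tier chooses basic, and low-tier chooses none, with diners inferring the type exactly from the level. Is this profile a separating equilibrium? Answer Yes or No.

Separating price premiums: premium → 28, basic → 23, none → 15.
top-tier (assigned premium): none: 15 − 0 = 15; basic: 23 − 1 = 22; premium: 28 − 2 = 26. top-tier stays.
mid-tier (assigned basic): none: 15 − 0 = 15; basic: 23 − 7 = 16; premium: 28 − 14 = 14. mid-tier stays.
low-tier (assigned none): none: 15 − 0 = 15; basic: 23 − 9 = 14; premium: 28 − 18 = 10. low-tier stays.
Every type prefers its assigned level; separation holds.

Yes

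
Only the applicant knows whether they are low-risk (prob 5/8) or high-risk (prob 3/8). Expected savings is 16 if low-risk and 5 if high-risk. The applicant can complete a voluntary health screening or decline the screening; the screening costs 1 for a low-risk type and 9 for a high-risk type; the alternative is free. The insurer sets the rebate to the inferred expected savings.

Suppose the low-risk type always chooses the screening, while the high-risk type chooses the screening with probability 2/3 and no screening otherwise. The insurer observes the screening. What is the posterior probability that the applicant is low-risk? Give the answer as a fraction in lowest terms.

5/7

P(the screening) = (5/8)·1 + (3/8)·(2/3) = 7/8.
By Bayes' rule, P(low-risk | the screening) = (5/8) / (7/8) = 5/7.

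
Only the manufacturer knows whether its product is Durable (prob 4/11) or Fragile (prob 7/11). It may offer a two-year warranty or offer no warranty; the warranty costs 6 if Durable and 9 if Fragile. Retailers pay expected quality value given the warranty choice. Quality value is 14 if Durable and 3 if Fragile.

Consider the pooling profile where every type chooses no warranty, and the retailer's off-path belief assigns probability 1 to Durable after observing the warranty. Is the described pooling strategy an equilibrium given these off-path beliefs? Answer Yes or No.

No

On path, the retailer holds the prior and pays 4/11·14 + 7/11·3 = 7. Off path (the warranty), believing Durable, it pays 14.
Durable: no warranty nets 7; the warranty nets 14 − 6 = 8. Durable would deviate.
Fragile: no warranty nets 7; the warranty nets 14 − 9 = 5. Fragile stays.
A type deviates, so pooling fails.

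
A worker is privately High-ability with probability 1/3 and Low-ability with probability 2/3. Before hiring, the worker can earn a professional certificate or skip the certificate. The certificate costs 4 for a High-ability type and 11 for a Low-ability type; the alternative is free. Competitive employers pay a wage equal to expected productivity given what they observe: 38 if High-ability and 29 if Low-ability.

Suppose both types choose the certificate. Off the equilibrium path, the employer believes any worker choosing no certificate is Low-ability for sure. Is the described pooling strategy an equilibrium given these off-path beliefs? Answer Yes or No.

No

On path, the employer holds the prior and pays 1/3·38 + 2/3·29 = 32. Off path (no certificate), believing Low-ability, it pays 29.
High-ability: the certificate nets 32 − 4 = 28; no certificate nets 29. High-ability would deviate.
Low-ability: the certificate nets 32 − 11 = 21; no certificate nets 29. Low-ability would deviate.
A type deviates, so pooling fails.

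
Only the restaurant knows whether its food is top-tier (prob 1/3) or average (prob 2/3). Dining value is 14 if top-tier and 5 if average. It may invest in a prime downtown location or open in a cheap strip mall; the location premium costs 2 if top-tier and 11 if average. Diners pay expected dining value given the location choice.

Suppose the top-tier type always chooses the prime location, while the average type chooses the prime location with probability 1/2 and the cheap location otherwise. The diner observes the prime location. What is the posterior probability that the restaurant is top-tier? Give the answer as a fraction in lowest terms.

1/2

P(the prime location) = (1/3)·1 + (2/3)·(1/2) = 2/3.
By Bayes' rule, P(top-tier | the prime location) = (1/3) / (2/3) = 1/2.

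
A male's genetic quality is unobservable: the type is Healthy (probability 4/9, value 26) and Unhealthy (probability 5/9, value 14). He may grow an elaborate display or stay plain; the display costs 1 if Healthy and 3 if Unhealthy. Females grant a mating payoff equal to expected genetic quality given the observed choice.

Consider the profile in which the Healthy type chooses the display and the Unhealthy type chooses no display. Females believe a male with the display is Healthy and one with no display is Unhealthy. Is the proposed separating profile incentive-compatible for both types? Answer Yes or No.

No

Under these beliefs, the display earns mating payoff 26 and no display earns mating payoff 14.
Healthy: the display nets 26 − 1 = 25; no display nets 14. Healthy prefers the display.
Unhealthy: the display nets 26 − 3 = 23; no display nets 14. Unhealthy would deviate to the display.
Unhealthy has a profitable deviation, so the profile is not an equilibrium.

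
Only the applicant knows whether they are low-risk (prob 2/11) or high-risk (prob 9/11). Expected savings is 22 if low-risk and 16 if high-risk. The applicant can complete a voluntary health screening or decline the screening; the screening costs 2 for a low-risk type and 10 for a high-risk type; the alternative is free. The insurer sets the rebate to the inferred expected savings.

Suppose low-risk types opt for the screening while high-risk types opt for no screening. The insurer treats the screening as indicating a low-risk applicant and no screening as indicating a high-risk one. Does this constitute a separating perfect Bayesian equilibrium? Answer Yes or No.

Under these beliefs, the screening earns rebate 22 and no screening earns rebate 16.
low-risk: the screening nets 22 − 2 = 20; no screening nets 16. low-risk prefers the screening.
high-risk: the screening nets 22 − 10 = 12; no screening nets 16. high-risk prefers no screening.
Neither type deviates, so the separating profile is an equilibrium.

Yes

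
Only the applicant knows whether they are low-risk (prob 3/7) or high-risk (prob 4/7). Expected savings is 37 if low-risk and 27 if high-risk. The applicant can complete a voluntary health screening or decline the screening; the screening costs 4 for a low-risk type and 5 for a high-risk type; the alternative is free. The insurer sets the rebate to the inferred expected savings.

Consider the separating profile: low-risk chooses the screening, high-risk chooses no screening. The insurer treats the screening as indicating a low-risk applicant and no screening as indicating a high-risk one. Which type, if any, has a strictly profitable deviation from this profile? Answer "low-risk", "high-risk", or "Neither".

high-risk

The screening pays 37; no screening pays 27.
low-risk: assigned the screening, nets 37 − 4 = 33; deviating to no screening nets 27.
high-risk: assigned no screening, nets 27; deviating to the screening nets 37 − 5 = 32.
The high-risk type gains 5 by deviating.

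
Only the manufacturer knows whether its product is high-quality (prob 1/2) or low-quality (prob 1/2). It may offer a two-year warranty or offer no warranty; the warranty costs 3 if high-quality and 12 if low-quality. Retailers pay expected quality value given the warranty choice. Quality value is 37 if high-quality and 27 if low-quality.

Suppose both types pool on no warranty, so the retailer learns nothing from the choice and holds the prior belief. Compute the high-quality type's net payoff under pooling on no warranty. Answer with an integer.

Pooled price = 1/2·37 + 1/2·27 = 32.
high-quality pays no cost for no warranty, so net payoff = 32.

32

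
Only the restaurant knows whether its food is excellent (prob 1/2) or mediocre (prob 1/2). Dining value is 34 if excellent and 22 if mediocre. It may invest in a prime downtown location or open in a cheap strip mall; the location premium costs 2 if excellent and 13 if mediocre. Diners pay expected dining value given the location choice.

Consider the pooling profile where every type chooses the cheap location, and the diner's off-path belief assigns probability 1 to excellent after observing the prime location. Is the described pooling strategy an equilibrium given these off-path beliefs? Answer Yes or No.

On path, the diner holds the prior and pays 1/2·34 + 1/2·22 = 28. Off path (the prime location), believing excellent, it pays 34.
excellent: the cheap location nets 28; the prime location nets 34 − 2 = 32. excellent would deviate.
mediocre: the cheap location nets 28; the prime location nets 34 − 13 = 21. mediocre stays.
A type deviates, so pooling fails.

No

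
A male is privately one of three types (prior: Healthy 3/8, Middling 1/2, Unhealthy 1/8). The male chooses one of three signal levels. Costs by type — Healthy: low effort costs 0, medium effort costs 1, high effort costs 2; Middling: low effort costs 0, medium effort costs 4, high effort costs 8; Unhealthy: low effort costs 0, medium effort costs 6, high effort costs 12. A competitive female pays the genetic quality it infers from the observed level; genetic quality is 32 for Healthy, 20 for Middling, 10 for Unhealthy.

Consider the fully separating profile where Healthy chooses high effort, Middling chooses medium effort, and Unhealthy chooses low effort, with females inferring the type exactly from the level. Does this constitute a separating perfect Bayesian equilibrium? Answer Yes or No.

Separating mating payoffs: high effort → 32, medium effort → 20, low effort → 10.
Healthy (assigned high effort): low effort: 10 − 0 = 10; medium effort: 20 − 1 = 19; high effort: 32 − 2 = 30. Healthy stays.
Middling (assigned medium effort): low effort: 10 − 0 = 10; medium effort: 20 − 4 = 16; high effort: 32 − 8 = 24. Middling prefers high effort.
Unhealthy (assigned low effort): low effort: 10 − 0 = 10; medium effort: 20 − 6 = 14; high effort: 32 − 12 = 20. Unhealthy prefers high effort.
At least one type deviates; the separating profile fails.

No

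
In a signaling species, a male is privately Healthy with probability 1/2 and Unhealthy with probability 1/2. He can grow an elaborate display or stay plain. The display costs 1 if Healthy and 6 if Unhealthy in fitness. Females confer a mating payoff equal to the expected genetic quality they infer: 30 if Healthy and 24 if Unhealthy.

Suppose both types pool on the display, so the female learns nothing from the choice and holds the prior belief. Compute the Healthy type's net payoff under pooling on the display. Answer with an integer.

Pooled mating payoff = 1/2·30 + 1/2·24 = 27.
Healthy pays cost 1 for the display, so net payoff = 27 − 1 = 26.

26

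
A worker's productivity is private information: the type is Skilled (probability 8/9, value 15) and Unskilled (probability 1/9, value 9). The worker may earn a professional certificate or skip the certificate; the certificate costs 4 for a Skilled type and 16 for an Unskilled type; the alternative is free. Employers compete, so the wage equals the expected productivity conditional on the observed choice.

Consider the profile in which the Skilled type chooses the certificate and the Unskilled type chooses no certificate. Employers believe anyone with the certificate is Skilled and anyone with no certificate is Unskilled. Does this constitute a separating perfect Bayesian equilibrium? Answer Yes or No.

Under these beliefs, the certificate earns wage 15 and no certificate earns wage 9.
Skilled: the certificate nets 15 − 4 = 11; no certificate nets 9. Skilled prefers the certificate.
Unskilled: the certificate nets 15 − 16 = -1; no certificate nets 9. Unskilled prefers no certificate.
Neither type deviates, so the separating profile is an equilibrium.

Yes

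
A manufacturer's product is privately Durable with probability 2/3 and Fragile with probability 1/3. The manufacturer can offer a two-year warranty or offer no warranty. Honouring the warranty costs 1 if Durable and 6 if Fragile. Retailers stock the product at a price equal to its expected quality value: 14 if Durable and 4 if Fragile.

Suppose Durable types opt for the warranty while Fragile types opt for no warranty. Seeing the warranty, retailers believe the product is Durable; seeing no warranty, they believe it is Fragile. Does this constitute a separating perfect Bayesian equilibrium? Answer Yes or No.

No

Under these beliefs, the warranty earns price 14 and no warranty earns price 4.
Durable: the warranty nets 14 − 1 = 13; no warranty nets 4. Durable prefers the warranty.
Fragile: the warranty nets 14 − 6 = 8; no warranty nets 4. Fragile would deviate to the warranty.
Fragile has a profitable deviation, so the profile is not an equilibrium.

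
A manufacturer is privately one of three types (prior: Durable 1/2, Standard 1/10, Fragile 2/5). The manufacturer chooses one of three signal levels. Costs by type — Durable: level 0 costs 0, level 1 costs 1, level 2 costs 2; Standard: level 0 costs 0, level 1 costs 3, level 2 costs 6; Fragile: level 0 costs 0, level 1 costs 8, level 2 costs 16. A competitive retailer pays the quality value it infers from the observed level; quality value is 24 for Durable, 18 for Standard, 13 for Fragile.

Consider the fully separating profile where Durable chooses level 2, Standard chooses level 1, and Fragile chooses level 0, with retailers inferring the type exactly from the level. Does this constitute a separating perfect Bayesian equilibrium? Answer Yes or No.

No

Separating prices: level 2 → 24, level 1 → 18, level 0 → 13.
Durable (assigned level 2): level 0: 13 − 0 = 13; level 1: 18 − 1 = 17; level 2: 24 − 2 = 22. Durable stays.
Standard (assigned level 1): level 0: 13 − 0 = 13; level 1: 18 − 3 = 15; level 2: 24 − 6 = 18. Standard prefers level 2.
Fragile (assigned level 0): level 0: 13 − 0 = 13; level 1: 18 − 8 = 10; level 2: 24 − 16 = 8. Fragile stays.
At least one type deviates; the separating profile fails.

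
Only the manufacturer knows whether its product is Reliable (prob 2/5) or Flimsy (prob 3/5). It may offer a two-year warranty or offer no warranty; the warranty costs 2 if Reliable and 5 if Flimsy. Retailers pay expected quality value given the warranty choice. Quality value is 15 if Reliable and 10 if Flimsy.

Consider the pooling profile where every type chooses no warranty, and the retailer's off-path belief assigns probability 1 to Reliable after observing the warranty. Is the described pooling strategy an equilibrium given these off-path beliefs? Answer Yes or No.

No

On path, the retailer holds the prior and pays 2/5·15 + 3/5·10 = 12. Off path (the warranty), believing Reliable, it pays 15.
Reliable: no warranty nets 12; the warranty nets 15 − 2 = 13. Reliable would deviate.
Flimsy: no warranty nets 12; the warranty nets 15 − 5 = 10. Flimsy stays.
A type deviates, so pooling fails.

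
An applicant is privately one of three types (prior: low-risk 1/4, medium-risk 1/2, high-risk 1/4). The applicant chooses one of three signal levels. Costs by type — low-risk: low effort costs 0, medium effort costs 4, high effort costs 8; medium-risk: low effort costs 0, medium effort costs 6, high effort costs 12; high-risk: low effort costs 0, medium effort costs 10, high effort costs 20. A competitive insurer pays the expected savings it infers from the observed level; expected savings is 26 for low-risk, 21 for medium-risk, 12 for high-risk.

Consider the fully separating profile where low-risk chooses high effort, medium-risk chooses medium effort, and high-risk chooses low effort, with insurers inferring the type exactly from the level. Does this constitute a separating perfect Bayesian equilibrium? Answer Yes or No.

Separating rebates: high effort → 26, medium effort → 21, low effort → 12.
low-risk (assigned high effort): low effort: 12 − 0 = 12; medium effort: 21 − 4 = 17; high effort: 26 − 8 = 18. low-risk stays.
medium-risk (assigned medium effort): low effort: 12 − 0 = 12; medium effort: 21 − 6 = 15; high effort: 26 − 12 = 14. medium-risk stays.
high-risk (assigned low effort): low effort: 12 − 0 = 12; medium effort: 21 − 10 = 11; high effort: 26 − 20 = 6. high-risk stays.
Every type prefers its assigned level; separation holds.

Yes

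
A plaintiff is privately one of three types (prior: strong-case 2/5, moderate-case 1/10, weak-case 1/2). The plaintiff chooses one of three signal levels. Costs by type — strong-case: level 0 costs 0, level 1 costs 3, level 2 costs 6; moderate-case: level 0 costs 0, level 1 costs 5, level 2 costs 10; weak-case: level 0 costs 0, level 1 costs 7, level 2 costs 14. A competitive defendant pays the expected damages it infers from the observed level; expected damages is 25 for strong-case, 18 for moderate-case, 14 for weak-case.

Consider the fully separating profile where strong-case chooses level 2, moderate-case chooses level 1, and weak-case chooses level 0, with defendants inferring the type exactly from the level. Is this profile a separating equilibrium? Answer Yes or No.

Separating settlements: level 2 → 25, level 1 → 18, level 0 → 14.
strong-case (assigned level 2): level 0: 14 − 0 = 14; level 1: 18 − 3 = 15; level 2: 25 − 6 = 19. strong-case stays.
moderate-case (assigned level 1): level 0: 14 − 0 = 14; level 1: 18 − 5 = 13; level 2: 25 − 10 = 15. moderate-case prefers level 2.
weak-case (assigned level 0): level 0: 14 − 0 = 14; level 1: 18 − 7 = 11; level 2: 25 − 14 = 11. weak-case stays.
At least one type deviates; the separating profile fails.

No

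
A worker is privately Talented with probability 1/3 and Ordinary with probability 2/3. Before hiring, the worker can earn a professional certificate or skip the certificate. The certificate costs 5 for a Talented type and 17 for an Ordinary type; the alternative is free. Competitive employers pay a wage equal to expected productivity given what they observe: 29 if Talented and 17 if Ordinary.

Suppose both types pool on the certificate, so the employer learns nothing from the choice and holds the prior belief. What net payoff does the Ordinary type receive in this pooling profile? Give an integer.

4

Pooled wage = 1/3·29 + 2/3·17 = 21.
Ordinary pays cost 17 for the certificate, so net payoff = 21 − 17 = 4.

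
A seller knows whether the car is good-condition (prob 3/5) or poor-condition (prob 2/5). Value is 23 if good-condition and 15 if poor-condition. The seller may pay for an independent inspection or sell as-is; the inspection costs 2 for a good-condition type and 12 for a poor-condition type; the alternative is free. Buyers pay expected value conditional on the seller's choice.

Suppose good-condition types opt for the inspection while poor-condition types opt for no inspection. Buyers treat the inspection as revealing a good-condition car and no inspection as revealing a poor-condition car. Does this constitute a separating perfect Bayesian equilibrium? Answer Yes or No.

Yes

Under these beliefs, the inspection earns price 23 and no inspection earns price 15.
good-condition: the inspection nets 23 − 2 = 21; no inspection nets 15. good-condition prefers the inspection.
poor-condition: the inspection nets 23 − 12 = 11; no inspection nets 15. poor-condition prefers no inspection.
Neither type deviates, so the separating profile is an equilibrium.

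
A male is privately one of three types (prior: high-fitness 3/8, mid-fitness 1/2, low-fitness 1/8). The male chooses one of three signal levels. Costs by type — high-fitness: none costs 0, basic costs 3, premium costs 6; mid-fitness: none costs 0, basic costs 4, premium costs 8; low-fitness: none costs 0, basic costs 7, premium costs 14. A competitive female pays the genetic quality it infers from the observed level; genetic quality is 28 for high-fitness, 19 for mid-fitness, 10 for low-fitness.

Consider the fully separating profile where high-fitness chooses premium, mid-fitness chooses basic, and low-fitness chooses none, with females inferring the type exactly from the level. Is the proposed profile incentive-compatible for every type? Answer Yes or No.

Separating mating payoffs: premium → 28, basic → 19, none → 10.
high-fitness (assigned premium): none: 10 − 0 = 10; basic: 19 − 3 = 16; premium: 28 − 6 = 22. high-fitness stays.
mid-fitness (assigned basic): none: 10 − 0 = 10; basic: 19 − 4 = 15; premium: 28 − 8 = 20. mid-fitness prefers premium.
low-fitness (assigned none): none: 10 − 0 = 10; basic: 19 − 7 = 12; premium: 28 − 14 = 14. low-fitness prefers premium.
At least one type deviates; the separating profile fails.

No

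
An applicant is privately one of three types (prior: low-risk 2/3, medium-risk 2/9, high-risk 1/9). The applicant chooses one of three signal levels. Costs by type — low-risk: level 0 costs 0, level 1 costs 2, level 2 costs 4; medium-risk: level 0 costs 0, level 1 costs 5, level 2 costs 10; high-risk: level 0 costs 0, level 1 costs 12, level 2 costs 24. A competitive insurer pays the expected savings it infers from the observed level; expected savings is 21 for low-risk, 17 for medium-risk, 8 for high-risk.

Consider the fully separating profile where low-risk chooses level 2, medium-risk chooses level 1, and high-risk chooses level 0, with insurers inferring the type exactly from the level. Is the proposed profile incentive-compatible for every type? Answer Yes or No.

Separating rebates: level 2 → 21, level 1 → 17, level 0 → 8.
low-risk (assigned level 2): level 0: 8 − 0 = 8; level 1: 17 − 2 = 15; level 2: 21 − 4 = 17. low-risk stays.
medium-risk (assigned level 1): level 0: 8 − 0 = 8; level 1: 17 − 5 = 12; level 2: 21 − 10 = 11. medium-risk stays.
high-risk (assigned level 0): level 0: 8 − 0 = 8; level 1: 17 − 12 = 5; level 2: 21 − 24 = -3. high-risk stays.
Every type prefers its assigned level; separation holds.

Yes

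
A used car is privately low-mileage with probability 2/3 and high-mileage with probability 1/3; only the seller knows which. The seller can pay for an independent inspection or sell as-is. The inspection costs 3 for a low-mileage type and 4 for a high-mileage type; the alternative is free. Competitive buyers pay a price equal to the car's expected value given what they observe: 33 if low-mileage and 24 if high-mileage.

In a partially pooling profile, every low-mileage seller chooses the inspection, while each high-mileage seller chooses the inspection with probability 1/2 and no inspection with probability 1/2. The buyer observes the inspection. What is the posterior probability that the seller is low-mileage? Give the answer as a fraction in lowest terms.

4/5

P(the inspection) = (2/3)·1 + (1/3)·(1/2) = 5/6.
By Bayes' rule, P(low-mileage | the inspection) = (2/3) / (5/6) = 4/5.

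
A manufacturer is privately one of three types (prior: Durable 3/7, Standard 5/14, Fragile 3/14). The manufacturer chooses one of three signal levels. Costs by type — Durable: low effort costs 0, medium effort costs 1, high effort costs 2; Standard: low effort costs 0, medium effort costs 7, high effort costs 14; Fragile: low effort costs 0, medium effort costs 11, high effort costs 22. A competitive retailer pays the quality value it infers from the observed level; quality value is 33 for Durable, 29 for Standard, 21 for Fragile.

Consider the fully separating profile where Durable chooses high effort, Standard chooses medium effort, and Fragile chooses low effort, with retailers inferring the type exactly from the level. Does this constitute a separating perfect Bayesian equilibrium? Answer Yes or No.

Yes

Separating prices: high effort → 33, medium effort → 29, low effort → 21.
Durable (assigned high effort): low effort: 21 − 0 = 21; medium effort: 29 − 1 = 28; high effort: 33 − 2 = 31. Durable stays.
Standard (assigned medium effort): low effort: 21 − 0 = 21; medium effort: 29 − 7 = 22; high effort: 33 − 14 = 19. Standard stays.
Fragile (assigned low effort): low effort: 21 − 0 = 21; medium effort: 29 − 11 = 18; high effort: 33 − 22 = 11. Fragile stays.
Every type prefers its assigned level; separation holds.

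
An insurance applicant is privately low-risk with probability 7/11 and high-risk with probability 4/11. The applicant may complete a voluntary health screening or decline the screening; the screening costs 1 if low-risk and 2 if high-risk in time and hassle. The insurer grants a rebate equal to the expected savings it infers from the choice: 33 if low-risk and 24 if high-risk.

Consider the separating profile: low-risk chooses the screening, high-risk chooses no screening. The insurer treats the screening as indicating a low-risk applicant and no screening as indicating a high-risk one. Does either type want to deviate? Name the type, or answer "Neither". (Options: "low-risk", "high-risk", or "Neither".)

high-risk

The screening pays 33; no screening pays 24.
low-risk: assigned the screening, nets 33 − 1 = 32; deviating to no screening nets 24.
high-risk: assigned no screening, nets 24; deviating to the screening nets 33 − 2 = 31.
The high-risk type gains 7 by deviating.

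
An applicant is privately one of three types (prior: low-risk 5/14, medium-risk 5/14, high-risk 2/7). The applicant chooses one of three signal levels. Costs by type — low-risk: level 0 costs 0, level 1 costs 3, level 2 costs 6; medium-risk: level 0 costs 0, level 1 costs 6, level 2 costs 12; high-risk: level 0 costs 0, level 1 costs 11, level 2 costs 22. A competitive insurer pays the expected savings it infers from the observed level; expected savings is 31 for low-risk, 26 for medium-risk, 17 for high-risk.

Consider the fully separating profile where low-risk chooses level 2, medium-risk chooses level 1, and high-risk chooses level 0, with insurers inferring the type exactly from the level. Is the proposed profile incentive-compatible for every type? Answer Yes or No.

Separating rebates: level 2 → 31, level 1 → 26, level 0 → 17.
low-risk (assigned level 2): level 0: 17 − 0 = 17; level 1: 26 − 3 = 23; level 2: 31 − 6 = 25. low-risk stays.
medium-risk (assigned level 1): level 0: 17 − 0 = 17; level 1: 26 − 6 = 20; level 2: 31 − 12 = 19. medium-risk stays.
high-risk (assigned level 0): level 0: 17 − 0 = 17; level 1: 26 − 11 = 15; level 2: 31 − 22 = 9. high-risk stays.
Every type prefers its assigned level; separation holds.

Yes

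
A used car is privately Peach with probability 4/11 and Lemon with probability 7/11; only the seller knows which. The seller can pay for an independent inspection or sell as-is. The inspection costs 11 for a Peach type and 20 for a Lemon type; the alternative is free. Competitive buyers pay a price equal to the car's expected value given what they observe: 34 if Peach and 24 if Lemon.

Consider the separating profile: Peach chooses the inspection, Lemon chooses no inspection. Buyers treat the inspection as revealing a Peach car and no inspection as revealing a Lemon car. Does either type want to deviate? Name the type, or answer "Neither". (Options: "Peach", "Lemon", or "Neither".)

Peach

The inspection pays 34; no inspection pays 24.
Peach: assigned the inspection, nets 34 − 11 = 23; deviating to no inspection nets 24.
Lemon: assigned no inspection, nets 24; deviating to the inspection nets 34 − 20 = 14.
The Peach type gains 1 by deviating.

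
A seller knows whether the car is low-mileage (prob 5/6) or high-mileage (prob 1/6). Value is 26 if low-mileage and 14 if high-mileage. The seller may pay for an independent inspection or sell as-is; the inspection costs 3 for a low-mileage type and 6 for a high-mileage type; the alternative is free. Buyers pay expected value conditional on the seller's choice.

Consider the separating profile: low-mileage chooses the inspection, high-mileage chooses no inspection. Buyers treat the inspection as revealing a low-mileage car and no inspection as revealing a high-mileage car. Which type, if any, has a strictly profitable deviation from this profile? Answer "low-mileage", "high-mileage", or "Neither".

The inspection pays 26; no inspection pays 14.
low-mileage: assigned the inspection, nets 26 − 3 = 23; deviating to no inspection nets 14.
high-mileage: assigned no inspection, nets 14; deviating to the inspection nets 26 − 6 = 20.
The high-mileage type gains 6 by deviating.

high-mileage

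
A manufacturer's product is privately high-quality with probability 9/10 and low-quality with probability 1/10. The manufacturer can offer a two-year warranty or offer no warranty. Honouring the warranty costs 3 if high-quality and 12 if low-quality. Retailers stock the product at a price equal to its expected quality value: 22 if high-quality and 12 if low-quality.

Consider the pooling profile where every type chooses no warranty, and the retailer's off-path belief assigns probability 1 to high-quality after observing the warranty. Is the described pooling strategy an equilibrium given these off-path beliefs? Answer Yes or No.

On path, the retailer holds the prior and pays 9/10·22 + 1/10·12 = 21. Off path (the warranty), believing high-quality, it pays 22.
high-quality: no warranty nets 21; the warranty nets 22 − 3 = 19. high-quality stays.
low-quality: no warranty nets 21; the warranty nets 22 − 12 = 10. low-quality stays.
No type deviates, so pooling is sustained.

Yes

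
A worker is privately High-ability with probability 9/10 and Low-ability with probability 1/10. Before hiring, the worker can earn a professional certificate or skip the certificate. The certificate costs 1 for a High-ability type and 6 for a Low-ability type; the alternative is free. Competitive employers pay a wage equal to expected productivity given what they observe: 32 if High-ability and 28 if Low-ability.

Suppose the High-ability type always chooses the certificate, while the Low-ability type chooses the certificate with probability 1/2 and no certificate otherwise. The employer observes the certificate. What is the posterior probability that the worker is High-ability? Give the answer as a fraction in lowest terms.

18/19

P(the certificate) = (9/10)·1 + (1/10)·(1/2) = 19/20.
By Bayes' rule, P(High-ability | the certificate) = (9/10) / (19/20) = 18/19.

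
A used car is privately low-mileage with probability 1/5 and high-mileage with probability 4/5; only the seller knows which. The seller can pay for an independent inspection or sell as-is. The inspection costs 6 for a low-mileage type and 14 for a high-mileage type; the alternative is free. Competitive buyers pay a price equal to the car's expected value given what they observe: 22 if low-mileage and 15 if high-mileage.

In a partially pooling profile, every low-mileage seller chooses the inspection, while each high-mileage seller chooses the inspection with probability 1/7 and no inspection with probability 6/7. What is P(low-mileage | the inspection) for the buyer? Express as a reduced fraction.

P(the inspection) = (1/5)·1 + (4/5)·(1/7) = 11/35.
By Bayes' rule, P(low-mileage | the inspection) = (1/5) / (11/35) = 7/11.

7/11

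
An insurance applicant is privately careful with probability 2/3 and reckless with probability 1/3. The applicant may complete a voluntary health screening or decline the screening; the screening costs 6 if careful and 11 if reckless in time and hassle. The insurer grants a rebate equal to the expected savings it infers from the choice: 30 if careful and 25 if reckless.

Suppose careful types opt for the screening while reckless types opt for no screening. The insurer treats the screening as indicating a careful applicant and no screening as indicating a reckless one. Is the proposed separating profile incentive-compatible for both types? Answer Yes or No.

No

Under these beliefs, the screening earns rebate 30 and no screening earns rebate 25.
careful: the screening nets 30 − 6 = 24; no screening nets 25. careful would deviate to no screening.
reckless: the screening nets 30 − 11 = 19; no screening nets 25. reckless prefers no screening.
careful has a profitable deviation, so the profile is not an equilibrium.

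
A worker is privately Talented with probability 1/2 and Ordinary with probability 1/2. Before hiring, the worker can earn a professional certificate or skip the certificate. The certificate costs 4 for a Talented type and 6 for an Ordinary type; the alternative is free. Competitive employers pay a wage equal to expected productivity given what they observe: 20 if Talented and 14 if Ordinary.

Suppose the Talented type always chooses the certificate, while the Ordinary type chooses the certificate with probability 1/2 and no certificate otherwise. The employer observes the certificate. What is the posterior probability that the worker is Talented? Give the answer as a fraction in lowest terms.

P(the certificate) = (1/2)·1 + (1/2)·(1/2) = 3/4.
By Bayes' rule, P(Talented | the certificate) = (1/2) / (3/4) = 2/3.

2/3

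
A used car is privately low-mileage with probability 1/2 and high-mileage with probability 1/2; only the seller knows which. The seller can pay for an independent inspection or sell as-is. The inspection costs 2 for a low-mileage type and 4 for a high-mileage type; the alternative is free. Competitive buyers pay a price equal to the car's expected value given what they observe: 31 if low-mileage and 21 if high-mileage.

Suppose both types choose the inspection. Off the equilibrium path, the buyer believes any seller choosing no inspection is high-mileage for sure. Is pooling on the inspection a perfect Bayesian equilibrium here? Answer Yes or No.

On path, the buyer holds the prior and pays 1/2·31 + 1/2·21 = 26. Off path (no inspection), believing high-mileage, it pays 21.
low-mileage: the inspection nets 26 − 2 = 24; no inspection nets 21. low-mileage stays.
high-mileage: the inspection nets 26 − 4 = 22; no inspection nets 21. high-mileage stays.
No type deviates, so pooling is sustained.

Yes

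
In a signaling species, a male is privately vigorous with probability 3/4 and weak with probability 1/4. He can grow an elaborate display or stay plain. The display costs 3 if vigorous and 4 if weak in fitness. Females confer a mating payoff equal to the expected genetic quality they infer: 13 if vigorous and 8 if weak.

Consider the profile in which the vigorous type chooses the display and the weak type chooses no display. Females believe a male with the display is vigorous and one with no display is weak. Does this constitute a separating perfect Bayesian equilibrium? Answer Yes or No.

Under these beliefs, the display earns mating payoff 13 and no display earns mating payoff 8.
vigorous: the display nets 13 − 3 = 10; no display nets 8. vigorous prefers the display.
weak: the display nets 13 − 4 = 9; no display nets 8. weak would deviate to the display.
weak has a profitable deviation, so the profile is not an equilibrium.

No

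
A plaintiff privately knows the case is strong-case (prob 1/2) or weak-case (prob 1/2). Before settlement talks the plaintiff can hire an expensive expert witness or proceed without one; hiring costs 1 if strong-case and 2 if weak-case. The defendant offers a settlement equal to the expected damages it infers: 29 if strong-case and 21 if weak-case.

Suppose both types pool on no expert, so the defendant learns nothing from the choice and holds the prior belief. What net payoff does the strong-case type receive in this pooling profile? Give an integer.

25

Pooled settlement = 1/2·29 + 1/2·21 = 25.
strong-case pays no cost for no expert, so net payoff = 25.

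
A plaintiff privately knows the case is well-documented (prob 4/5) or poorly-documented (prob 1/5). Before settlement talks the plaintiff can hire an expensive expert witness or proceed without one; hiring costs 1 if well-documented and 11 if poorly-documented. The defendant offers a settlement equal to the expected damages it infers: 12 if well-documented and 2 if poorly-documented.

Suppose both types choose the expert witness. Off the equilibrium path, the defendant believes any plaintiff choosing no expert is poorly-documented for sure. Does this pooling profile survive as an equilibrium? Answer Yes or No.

No

On path, the defendant holds the prior and pays 4/5·12 + 1/5·2 = 10. Off path (no expert), believing poorly-documented, it pays 2.
well-documented: the expert witness nets 10 − 1 = 9; no expert nets 2. well-documented stays.
poorly-documented: the expert witness nets 10 − 11 = -1; no expert nets 2. poorly-documented would deviate.
A type deviates, so pooling fails.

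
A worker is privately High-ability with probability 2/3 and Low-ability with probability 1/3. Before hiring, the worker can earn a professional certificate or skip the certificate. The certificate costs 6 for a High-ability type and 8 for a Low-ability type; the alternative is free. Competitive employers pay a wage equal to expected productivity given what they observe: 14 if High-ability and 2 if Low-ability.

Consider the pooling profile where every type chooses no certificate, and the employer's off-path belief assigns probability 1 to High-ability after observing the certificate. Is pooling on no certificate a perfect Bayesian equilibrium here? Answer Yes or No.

On path, the employer holds the prior and pays 2/3·14 + 1/3·2 = 10. Off path (the certificate), believing High-ability, it pays 14.
High-ability: no certificate nets 10; the certificate nets 14 − 6 = 8. High-ability stays.
Low-ability: no certificate nets 10; the certificate nets 14 − 8 = 6. Low-ability stays.
No type deviates, so pooling is sustained.

Yes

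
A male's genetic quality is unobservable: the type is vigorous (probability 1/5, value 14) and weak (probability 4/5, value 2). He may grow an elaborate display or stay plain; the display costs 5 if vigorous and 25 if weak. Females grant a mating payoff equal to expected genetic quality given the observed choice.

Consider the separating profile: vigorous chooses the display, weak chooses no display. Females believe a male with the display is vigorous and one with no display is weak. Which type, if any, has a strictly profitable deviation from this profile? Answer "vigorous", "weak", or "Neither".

The display pays 14; no display pays 2.
vigorous: assigned the display, nets 14 − 5 = 9; deviating to no display nets 2.
weak: assigned no display, nets 2; deviating to the display nets 14 − 25 = -11.
Both types strictly prefer their assigned action; no profitable deviation.

Neither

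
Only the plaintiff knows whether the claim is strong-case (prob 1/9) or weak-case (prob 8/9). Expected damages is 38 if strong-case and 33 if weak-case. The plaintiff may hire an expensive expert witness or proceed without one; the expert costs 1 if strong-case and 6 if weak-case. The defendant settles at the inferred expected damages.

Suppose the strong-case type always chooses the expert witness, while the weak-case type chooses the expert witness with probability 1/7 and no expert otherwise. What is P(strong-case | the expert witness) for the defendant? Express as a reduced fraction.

P(the expert witness) = (1/9)·1 + (8/9)·(1/7) = 5/21.
By Bayes' rule, P(strong-case | the expert witness) = (1/9) / (5/21) = 7/15.

7/15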